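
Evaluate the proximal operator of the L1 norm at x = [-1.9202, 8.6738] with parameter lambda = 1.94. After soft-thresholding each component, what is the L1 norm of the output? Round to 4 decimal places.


Soft-thresholding with lambda = 1.94:
prox(-1.9202) = sign(-1.9202)*max(|-1.9202| - 1.94, 0) = 0.0
prox(8.6738) = sign(8.6738)*max(|8.6738| - 1.94, 0) = 6.7338
prox(x) = [0.0, 6.7338]
||prox(x)||_1 = 0.0 + 6.7338 = 6.7338


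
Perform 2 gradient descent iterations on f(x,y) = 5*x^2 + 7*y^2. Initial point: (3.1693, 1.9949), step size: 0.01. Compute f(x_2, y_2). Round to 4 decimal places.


Gradient descent on f(x,y) = 5*x^2 + 7*y^2.
Starting point: (3.1693, 1.9949), alpha = 0.01
Step 1: grad_x = 2*5*3.1693 = 31.693, grad_y = 2*7*1.9949 = 27.9286
  x_1 = 3.1693 - 0.01*31.693 = 2.8524
  y_1 = 1.9949 - 0.01*27.9286 = 1.7156
Step 2: grad_x = 2*5*2.8524 = 28.5237, grad_y = 2*7*1.7156 = 24.0186
  x_2 = 2.8524 - 0.01*28.5237 = 2.5671
  y_2 = 1.7156 - 0.01*24.0186 = 1.4754
f(2.5671, 1.4754) = 5*2.5671^2 + 7*1.4754^2 = 48.1891


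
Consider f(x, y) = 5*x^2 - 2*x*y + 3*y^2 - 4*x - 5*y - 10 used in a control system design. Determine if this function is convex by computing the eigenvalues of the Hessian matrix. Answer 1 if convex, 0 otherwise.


The Hessian of f(x,y) = 5*x^2 - 2*x*y + 3*y^2 - 4*x - 5*y - 10 is:
H = [[10, -2], [-2, 6]]
Trace = 10 + 6 = 16
Determinant = 10*6 - (-2)^2 = 56
Discriminant = (16)^2 - 4*56 = 32.0
Eigenvalues: lambda_1 = 5.1716, lambda_2 = 10.8284
The function is convex.

1


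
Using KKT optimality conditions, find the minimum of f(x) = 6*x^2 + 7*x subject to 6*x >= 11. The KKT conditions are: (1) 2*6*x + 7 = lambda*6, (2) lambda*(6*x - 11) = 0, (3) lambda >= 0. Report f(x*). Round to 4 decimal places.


Step 1: Try lambda = 0 (constraint inactive).
x_unc = -7/(2*6) = -0.5833
Check: 6*-0.5833 = -3.4998 < 11 -- violated!
Step 2: Constraint must be active: 6*x = 11
x* = 11/6 = 1.8333 (rounded; the exact value 11/6 is used below)
lambda = (2*6*(11/6) + 7)/6 = 4.8333
Step 3: Compute optimal value.
f(x*) = 6*(11/6)^2 + 7*(11/6) = 33.0


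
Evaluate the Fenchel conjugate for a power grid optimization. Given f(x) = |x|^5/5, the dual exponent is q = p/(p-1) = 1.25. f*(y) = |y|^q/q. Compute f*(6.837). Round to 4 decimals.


The conjugate exponent q satisfies 1/p + 1/q = 1.
p = 5, so q = 5/(5 - 1) = 1.25
|y|^q = 6.837^1.25 = 11.0556
f*(6.837) = 11.0556 / 1.25 = 8.8445


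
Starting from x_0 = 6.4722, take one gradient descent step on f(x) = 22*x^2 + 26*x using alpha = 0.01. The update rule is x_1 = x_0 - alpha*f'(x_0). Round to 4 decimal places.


We compute the gradient at x_0 and apply the update.
f'(x) = 44*x + 26
f'(6.4722) = 44*6.4722 + 26 = 310.7768
x_1 = 6.4722 - 0.01*310.7768 = 3.3644


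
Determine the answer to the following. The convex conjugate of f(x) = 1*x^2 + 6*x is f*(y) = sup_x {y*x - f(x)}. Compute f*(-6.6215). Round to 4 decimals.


f*(y) = sup_x {y*x - a*x^2 - b*x} = sup_x {(y-b)*x - a*x^2}
FOC: (y - b) - 2a*x = 0 => x* = (y - b)/(2a)
x* = (-6.6215 - 6)/(2*1) = -6.3108
f*(-6.6215) = (y-b)^2/(4a) = (-6.6215 - 6)^2/(4*1)
= 159.3023/4 = 39.8256


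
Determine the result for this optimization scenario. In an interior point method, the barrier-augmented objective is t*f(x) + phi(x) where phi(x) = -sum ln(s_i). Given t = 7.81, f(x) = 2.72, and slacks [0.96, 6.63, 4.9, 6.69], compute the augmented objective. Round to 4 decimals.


Step 1: Compute log-barrier.
ln values: [-0.0408, 1.8916, 1.5892, 1.9006]
phi = -(-0.0408 + 1.8916 + 1.5892 + 1.9006) = -5.3406
Step 2: Compute augmented objective.
t*f(x) = 7.81*2.72 = 21.2432
Total = 21.2432 - 5.3406 = 15.9026


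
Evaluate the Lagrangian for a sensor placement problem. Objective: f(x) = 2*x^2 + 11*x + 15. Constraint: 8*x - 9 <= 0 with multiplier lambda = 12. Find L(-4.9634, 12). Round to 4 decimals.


Step 1: Evaluate f(x).
f(-4.9634) = 2*(-4.9634)^2 + 11*(-4.9634) + 15 = 9.6733
Step 2: Evaluate g(x).
g(-4.9634) = 8*-4.9634 - 9 = -48.7072
Step 3: Compute Lagrangian.
L = 9.6733 + 12*-48.7072 = -574.8131


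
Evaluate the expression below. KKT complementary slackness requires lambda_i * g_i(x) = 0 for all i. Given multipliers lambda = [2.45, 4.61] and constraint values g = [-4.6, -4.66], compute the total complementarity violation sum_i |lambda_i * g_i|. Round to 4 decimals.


KKT complementary slackness check:
lambda_1 * g_1 = 2.45 * -4.6 = -11.27
lambda_2 * g_2 = 4.61 * -4.66 = -21.4826
Total violation = 11.27 + 21.4826 = 32.7526


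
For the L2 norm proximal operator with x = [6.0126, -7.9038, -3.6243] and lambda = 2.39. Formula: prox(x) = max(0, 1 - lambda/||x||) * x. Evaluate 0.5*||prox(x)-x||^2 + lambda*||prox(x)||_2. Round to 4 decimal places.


Step 1: Compute ||x||.
||x|| = 10.5715
Step 2: Compute scaling factor.
scale = max(0, 1 - 2.39/10.5715) = 0.7739
Step 3: prox(x) = [4.6533, -6.1169, -2.8049]
||prox(x)|| = 8.1815
Step 4: Proximal objective.
0.5*||prox-x||^2 = 2.8561
lambda*||prox|| = 19.5538
Total = 22.4099


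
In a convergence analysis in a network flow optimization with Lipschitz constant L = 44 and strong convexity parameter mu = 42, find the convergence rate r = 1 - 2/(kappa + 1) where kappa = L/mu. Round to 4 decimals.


Step 1: Compute the condition number.
kappa = L/mu = 44/42 = 1.0476
Step 2: Compute the convergence rate.
r = 1 - 2/(kappa + 1) = 1 - 2*mu/(L + mu) = (L - mu)/(L + mu) = 2/86 = 0.0233


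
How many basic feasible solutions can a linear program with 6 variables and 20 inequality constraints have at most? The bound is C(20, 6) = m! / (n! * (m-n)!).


Each vertex corresponds to some choice of n active constraints out of m, so the number of vertices is at most C(m, n) = m! / (n!(m-n)!).
m = 20, n = 6
Numerator: 20 * 19 * 18 * 17 * 16 * 15
Denominator: 6! = 720
C(20, 6) = 38760


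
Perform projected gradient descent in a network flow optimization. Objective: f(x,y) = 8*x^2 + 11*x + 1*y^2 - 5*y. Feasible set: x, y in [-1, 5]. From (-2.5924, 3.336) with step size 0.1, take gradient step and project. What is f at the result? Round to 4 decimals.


Step 1: Compute gradient at (-2.5924, 3.336).
grad_x = 2*8*-2.5924 + 11 = -30.4784
grad_y = 2*1*3.336 - 5 = 1.672
Step 2: Gradient step.
x_raw = -2.5924 - 0.1*-30.4784 = 0.4554
y_raw = 3.336 - 0.1*1.672 = 3.1688
Step 3: Project onto [-1, 5].
x_proj = clip(0.4554) = 0.4554
y_proj = clip(3.1688) = 3.1688
Step 4: Evaluate f.
f(0.4554, 3.1688) = 0.8665


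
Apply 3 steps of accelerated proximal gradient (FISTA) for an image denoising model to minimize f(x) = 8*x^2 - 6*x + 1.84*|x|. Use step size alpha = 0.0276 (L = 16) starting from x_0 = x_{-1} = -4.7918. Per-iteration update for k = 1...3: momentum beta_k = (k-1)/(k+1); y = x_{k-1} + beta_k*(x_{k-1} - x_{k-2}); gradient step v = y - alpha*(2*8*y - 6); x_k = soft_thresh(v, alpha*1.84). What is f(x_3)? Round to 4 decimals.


FISTA on f(x) = 8*x^2 - 6*x + 1.84*|x|
L = 16, alpha = 0.0276
Iteration 1: beta = 0.0, y = -4.7918 + 0.0*(-4.7918 + 4.7918) = -4.7918
  grad(y) = -82.6688, v = y - alpha*grad = -2.5101
  prox(v) = soft_thresh(-2.5101, 0.0508) = -2.4594
Iteration 2: beta = 0.3333, y = -2.4594 + 0.3333*(-2.4594 + 4.7918) = -1.6819
  grad(y) = -32.91, v = y - alpha*grad = -0.7736
  prox(v) = soft_thresh(-0.7736, 0.0508) = -0.7228
Iteration 3: beta = 0.5, y = -0.7228 + 0.5*(-0.7228 + 2.4594) = 0.1455
  grad(y) = -3.6718, v = y - alpha*grad = 0.2469
  prox(v) = soft_thresh(0.2469, 0.0508) = 0.1961
f(x_3) = 8*0.1961^2 - 6*0.1961 + 1.84*|0.1961| = -0.5081


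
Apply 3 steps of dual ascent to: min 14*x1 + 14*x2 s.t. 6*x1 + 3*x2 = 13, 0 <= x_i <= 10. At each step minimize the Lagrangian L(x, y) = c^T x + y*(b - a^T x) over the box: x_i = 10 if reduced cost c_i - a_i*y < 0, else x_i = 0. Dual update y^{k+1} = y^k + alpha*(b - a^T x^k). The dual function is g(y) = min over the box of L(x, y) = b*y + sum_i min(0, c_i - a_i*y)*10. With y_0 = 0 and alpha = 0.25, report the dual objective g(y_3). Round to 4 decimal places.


Dual ascent for LP: min 14*x1 + 14*x2, 6*x1 + 3*x2 = 13, 0 <= x_i <= 10
Step 1: y^k = 0.0, reduced costs: (14.0, 14.0)
  x^k = (0.0, 0.0), subgradient = b - a^T x = 13.0
  y^{k+1} = 0.0 + 0.25*13.0 = 3.25
Step 2: y^k = 3.25, reduced costs: (-5.5, 4.25)
  x^k = (10.0, 0.0), subgradient = b - a^T x = -47.0
  y^{k+1} = 3.25 + 0.25*-47.0 = -8.5
Step 3: y^k = -8.5, reduced costs: (65.0, 39.5)
  x^k = (0.0, 0.0), subgradient = b - a^T x = 13.0
  y^{k+1} = -8.5 + 0.25*13.0 = -5.25
Dual objective at y_3 = -5.25: reduced costs (45.5, 29.75), box minimizer x = (0.0, 0.0)
g(y_3) = b*y + (c1 - a1*y)*x1 + (c2 - a2*y)*x2 = 13*(-5.25) + 45.5*0.0 + 29.75*0.0 = -68.25 + 0.0 + 0.0 = -68.25


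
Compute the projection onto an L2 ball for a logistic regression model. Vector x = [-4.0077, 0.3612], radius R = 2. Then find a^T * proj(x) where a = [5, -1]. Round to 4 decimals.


Step 1: Compute ||x|| (intermediates to 6 decimals).
||x|| = sqrt((-4.0077)^2 + 0.3612^2) = 4.023944
Step 2: Project.
Since ||x|| > R, scale = R/||x|| = 2/4.023944 = 0.497025, proj(x) = scale * x
proj(x) = [-1.991927, 0.179525]
Step 3: Dot product.
a^T * proj(x) = 5*(-1.991927) - 1*0.179525 = -10.1392


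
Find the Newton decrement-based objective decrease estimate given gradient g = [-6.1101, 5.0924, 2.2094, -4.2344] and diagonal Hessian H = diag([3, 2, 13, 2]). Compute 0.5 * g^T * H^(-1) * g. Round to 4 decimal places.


Step 1: H is diagonal, so H^(-1) * g = [-2.0367, 2.5462, 0.17, -2.1172].
Step 2: g^T H^(-1) g = sum_i g_i^2 / H_ii
  = (-6.1101)^2/3 + (5.0924)^2/2 + (2.2094)^2/13 + (-4.2344)^2/2
  = 12.4444 + 12.9663 + 0.3755 + 8.9651 = 34.7513
Step 3: Objective decrease = 0.5 * g^T H^(-1) g = 17.3756


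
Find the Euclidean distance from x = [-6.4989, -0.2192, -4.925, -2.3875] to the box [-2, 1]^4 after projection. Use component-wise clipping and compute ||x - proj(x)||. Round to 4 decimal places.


Project each component onto [-2, 1].
clip(-6.4989) = -2.0, clip(-0.2192) = -0.2192, clip(-4.925) = -2.0, clip(-2.3875) = -2.0
Projection = [-2.0, -0.2192, -2.0, -2.0]
Squared diffs: [20.2401, 0.0, 8.5556, 0.1502]
Distance = sqrt(28.9459) = 5.3801


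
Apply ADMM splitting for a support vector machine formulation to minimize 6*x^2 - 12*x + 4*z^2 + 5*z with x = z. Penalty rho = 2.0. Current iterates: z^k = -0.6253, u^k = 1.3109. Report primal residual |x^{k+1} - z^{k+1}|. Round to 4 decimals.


ADMM iteration with rho = 2.0, z^k = -0.6253, u^k = 1.3109
Step 1: x-update.
Minimize 6*x^2 - 12*x + (2.0/2)*(x + 0.6253 + 1.3109)^2
FOC: (2*6 + 2.0)*x = 12 + 2.0*(-0.6253 - 1.3109)
x^{k+1} = 0.5805
Step 2: z-update.
Minimize 4*z^2 + 5*z + (2.0/2)*(0.5805 - z + 1.3109)^2
FOC: (2*4 + 2.0)*z = -5 + 2.0*(0.5805 + 1.3109)
z^{k+1} = -0.1217
Step 3: u-update.
u^{k+1} = 1.3109 + 0.5805 + 0.1217 = 2.0132
Step 4: Primal residual = |0.5805 + 0.1217| = 0.7023


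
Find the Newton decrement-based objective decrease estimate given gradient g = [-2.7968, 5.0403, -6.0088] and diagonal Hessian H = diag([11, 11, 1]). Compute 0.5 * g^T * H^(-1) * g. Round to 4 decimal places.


Step 1: H is diagonal, so H^(-1) * g = [-0.2543, 0.4582, -6.0088].
Step 2: g^T H^(-1) g = sum_i g_i^2 / H_ii
  = (-2.7968)^2/11 + (5.0403)^2/11 + (-6.0088)^2/1
  = 0.7111 + 2.3095 + 36.1057 = 39.1263
Step 3: Objective decrease = 0.5 * g^T H^(-1) g = 19.5631


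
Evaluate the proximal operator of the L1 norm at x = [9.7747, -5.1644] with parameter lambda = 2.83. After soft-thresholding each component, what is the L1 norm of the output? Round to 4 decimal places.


Soft-thresholding with lambda = 2.83:
prox(9.7747) = sign(9.7747)*max(|9.7747| - 2.83, 0) = 6.9447
prox(-5.1644) = sign(-5.1644)*max(|-5.1644| - 2.83, 0) = -2.3344
prox(x) = [6.9447, -2.3344]
||prox(x)||_1 = 6.9447 + 2.3344 = 9.2791


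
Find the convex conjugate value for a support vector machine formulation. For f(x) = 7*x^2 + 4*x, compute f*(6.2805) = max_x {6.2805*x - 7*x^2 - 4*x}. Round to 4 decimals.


f*(y) = sup_x {y*x - a*x^2 - b*x} = sup_x {(y-b)*x - a*x^2}
FOC: (y - b) - 2a*x = 0 => x* = (y - b)/(2a)
x* = (6.2805 - 4)/(2*7) = 0.1629
f*(6.2805) = (y-b)^2/(4a) = (6.2805 - 4)^2/(4*7)
= 5.2007/28 = 0.1857


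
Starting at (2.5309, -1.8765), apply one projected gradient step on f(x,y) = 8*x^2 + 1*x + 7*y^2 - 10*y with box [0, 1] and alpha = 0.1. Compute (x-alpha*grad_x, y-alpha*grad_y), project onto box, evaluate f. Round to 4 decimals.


Step 1: Compute gradient at (2.5309, -1.8765).
grad_x = 2*8*2.5309 + 1 = 41.4944
grad_y = 2*7*-1.8765 - 10 = -36.271
Step 2: Gradient step.
x_raw = 2.5309 - 0.1*41.4944 = -1.6185
y_raw = -1.8765 - 0.1*-36.271 = 1.7506
Step 3: Project onto [0, 1].
x_proj = clip(-1.6185) = 0.0
y_proj = clip(1.7506) = 1.0
Step 4: Evaluate f.
f(0.0, 1.0) = -3.0


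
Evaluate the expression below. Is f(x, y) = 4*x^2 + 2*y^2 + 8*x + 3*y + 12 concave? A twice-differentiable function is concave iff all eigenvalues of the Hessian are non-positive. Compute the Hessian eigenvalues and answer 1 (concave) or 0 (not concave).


The Hessian of f(x,y) = 4*x^2 + 2*y^2 + 8*x + 3*y + 12 is:
H = [[8, 0], [0, 4]]
Trace = 8 + 4 = 12
Determinant = 8*4 - (0)^2 = 32
Discriminant = (12)^2 - 4*32 = 16.0
Eigenvalues: lambda_1 = 4.0, lambda_2 = 8.0
The function is not concave.

0


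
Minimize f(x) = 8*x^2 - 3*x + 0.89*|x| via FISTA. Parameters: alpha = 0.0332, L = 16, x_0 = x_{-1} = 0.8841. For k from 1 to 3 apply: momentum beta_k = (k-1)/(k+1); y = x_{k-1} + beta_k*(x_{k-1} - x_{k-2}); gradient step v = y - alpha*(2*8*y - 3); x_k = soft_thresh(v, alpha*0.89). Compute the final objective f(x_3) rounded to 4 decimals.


FISTA on f(x) = 8*x^2 - 3*x + 0.89*|x|
L = 16, alpha = 0.0332
Iteration 1: beta = 0.0, y = 0.8841 + 0.0*(0.8841 - 0.8841) = 0.8841
  grad(y) = 11.1456, v = y - alpha*grad = 0.5141
  prox(v) = soft_thresh(0.5141, 0.0295) = 0.4845
Iteration 2: beta = 0.3333, y = 0.4845 + 0.3333*(0.4845 - 0.8841) = 0.3513
  grad(y) = 2.6212, v = y - alpha*grad = 0.2643
  prox(v) = soft_thresh(0.2643, 0.0295) = 0.2348
Iteration 3: beta = 0.5, y = 0.2348 + 0.5*(0.2348 - 0.4845) = 0.1099
  grad(y) = -1.2421, v = y - alpha*grad = 0.1511
  prox(v) = soft_thresh(0.1511, 0.0295) = 0.1216
f(x_3) = 8*0.1216^2 - 3*0.1216 + 0.89*|0.1216| = -0.1383


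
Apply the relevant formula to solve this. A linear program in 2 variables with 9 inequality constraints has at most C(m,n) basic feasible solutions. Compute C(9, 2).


Each vertex corresponds to some choice of n active constraints out of m, so the number of vertices is at most C(m, n) = m! / (n!(m-n)!).
m = 9, n = 2
Numerator: 9 * 8
Denominator: 2! = 2
C(9, 2) = 36


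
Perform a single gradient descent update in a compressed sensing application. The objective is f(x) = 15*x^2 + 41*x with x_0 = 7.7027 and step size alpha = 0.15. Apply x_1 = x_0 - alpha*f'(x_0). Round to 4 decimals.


We compute the gradient at x_0 and apply the update.
f'(x) = 30*x + 41
f'(7.7027) = 30*7.7027 + 41 = 272.081
x_1 = 7.7027 - 0.15*272.081 = -33.1095


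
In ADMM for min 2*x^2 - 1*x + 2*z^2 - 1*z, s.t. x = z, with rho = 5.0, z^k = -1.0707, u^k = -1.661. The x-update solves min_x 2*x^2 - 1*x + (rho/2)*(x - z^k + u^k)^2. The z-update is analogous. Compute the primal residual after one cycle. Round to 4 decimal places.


ADMM iteration with rho = 5.0, z^k = -1.0707, u^k = -1.661
Step 1: x-update.
Minimize 2*x^2 - 1*x + (5.0/2)*(x + 1.0707 - 1.661)^2
FOC: (2*2 + 5.0)*x = 1 + 5.0*(-1.0707 + 1.661)
x^{k+1} = 0.4391
Step 2: z-update.
Minimize 2*z^2 - 1*z + (5.0/2)*(0.4391 - z - 1.661)^2
FOC: (2*2 + 5.0)*z = 1 + 5.0*(0.4391 - 1.661)
z^{k+1} = -0.5677
Step 3: u-update.
u^{k+1} = -1.661 + 0.4391 + 0.5677 = -0.6542
Step 4: Primal residual = |0.4391 + 0.5677| = 1.0068


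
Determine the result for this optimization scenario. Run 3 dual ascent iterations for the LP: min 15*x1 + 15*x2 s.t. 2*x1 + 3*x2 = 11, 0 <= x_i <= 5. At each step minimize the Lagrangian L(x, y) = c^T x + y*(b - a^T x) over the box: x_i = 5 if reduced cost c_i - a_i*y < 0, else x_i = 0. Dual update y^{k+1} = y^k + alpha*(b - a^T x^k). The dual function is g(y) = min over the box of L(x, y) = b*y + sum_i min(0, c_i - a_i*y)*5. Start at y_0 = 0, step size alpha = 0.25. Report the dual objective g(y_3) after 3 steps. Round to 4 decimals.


Dual ascent for LP: min 15*x1 + 15*x2, 2*x1 + 3*x2 = 11, 0 <= x_i <= 5
Step 1: y^k = 0.0, reduced costs: (15.0, 15.0)
  x^k = (0.0, 0.0), subgradient = b - a^T x = 11.0
  y^{k+1} = 0.0 + 0.25*11.0 = 2.75
Step 2: y^k = 2.75, reduced costs: (9.5, 6.75)
  x^k = (0.0, 0.0), subgradient = b - a^T x = 11.0
  y^{k+1} = 2.75 + 0.25*11.0 = 5.5
Step 3: y^k = 5.5, reduced costs: (4.0, -1.5)
  x^k = (0.0, 5.0), subgradient = b - a^T x = -4.0
  y^{k+1} = 5.5 + 0.25*-4.0 = 4.5
Dual objective at y_3 = 4.5: reduced costs (6.0, 1.5), box minimizer x = (0.0, 0.0)
g(y_3) = b*y + (c1 - a1*y)*x1 + (c2 - a2*y)*x2 = 11*4.5 + 6.0*0.0 + 1.5*0.0 = 49.5 + 0.0 + 0.0 = 49.5


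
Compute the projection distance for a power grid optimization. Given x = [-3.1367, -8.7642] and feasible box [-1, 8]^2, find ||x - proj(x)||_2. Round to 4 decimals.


Project each component onto [-1, 8].
clip(-3.1367) = -1.0, clip(-8.7642) = -1.0
Projection = [-1.0, -1.0]
Squared diffs: [4.5655, 60.2828]
Distance = sqrt(64.8483) = 8.0528


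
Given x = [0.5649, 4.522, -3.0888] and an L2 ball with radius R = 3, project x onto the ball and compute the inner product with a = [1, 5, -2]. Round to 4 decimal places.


Step 1: Compute ||x|| (intermediates to 6 decimals).
||x|| = sqrt(0.5649^2 + 4.522^2 + (-3.0888)^2) = 5.505296
Step 2: Project.
Since ||x|| > R, scale = R/||x|| = 3/5.505296 = 0.54493, proj(x) = scale * x
proj(x) = [0.307831, 2.464173, -1.68318]
Step 3: Dot product.
a^T * proj(x) = 1*0.307831 + 5*2.464173 - 2*(-1.68318) = 15.9951


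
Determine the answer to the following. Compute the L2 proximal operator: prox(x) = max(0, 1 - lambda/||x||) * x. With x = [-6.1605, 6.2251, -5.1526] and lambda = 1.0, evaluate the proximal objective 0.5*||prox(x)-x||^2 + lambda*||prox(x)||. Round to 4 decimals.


Step 1: Compute ||x||.
||x|| = 10.1613
Step 2: Compute scaling factor.
scale = max(0, 1 - 1.0/10.1613) = 0.9016
Step 3: prox(x) = [-5.5542, 5.6125, -4.6455]
||prox(x)|| = 9.1613
Step 4: Proximal objective.
0.5*||prox-x||^2 = 0.5
lambda*||prox|| = 9.1613
Total = 9.6613


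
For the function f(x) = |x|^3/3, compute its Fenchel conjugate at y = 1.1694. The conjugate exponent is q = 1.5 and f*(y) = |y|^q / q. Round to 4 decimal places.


The conjugate exponent q satisfies 1/p + 1/q = 1.
p = 3, so q = 3/(3 - 1) = 1.5
|y|^q = 1.1694^1.5 = 1.2646
f*(1.1694) = 1.2646 / 1.5 = 0.8431


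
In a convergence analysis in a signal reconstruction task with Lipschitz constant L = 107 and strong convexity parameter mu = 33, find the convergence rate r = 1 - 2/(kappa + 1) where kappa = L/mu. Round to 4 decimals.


Step 1: Compute the condition number.
kappa = L/mu = 107/33 = 3.2424
Step 2: Compute the convergence rate.
r = 1 - 2/(kappa + 1) = 1 - 2*mu/(L + mu) = (L - mu)/(L + mu) = 74/140 = 0.5286


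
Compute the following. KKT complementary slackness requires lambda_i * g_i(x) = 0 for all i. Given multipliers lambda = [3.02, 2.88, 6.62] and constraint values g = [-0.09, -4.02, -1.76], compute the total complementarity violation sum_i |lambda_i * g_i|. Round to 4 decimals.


KKT complementary slackness check:
lambda_1 * g_1 = 3.02 * -0.09 = -0.2718
lambda_2 * g_2 = 2.88 * -4.02 = -11.5776
lambda_3 * g_3 = 6.62 * -1.76 = -11.6512
Total violation = 0.2718 + 11.5776 + 11.6512 = 23.5006


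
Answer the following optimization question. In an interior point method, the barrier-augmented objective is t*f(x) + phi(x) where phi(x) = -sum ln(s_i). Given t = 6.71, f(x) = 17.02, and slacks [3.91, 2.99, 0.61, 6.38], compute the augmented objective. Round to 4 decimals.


Step 1: Compute log-barrier.
ln values: [1.3635, 1.0953, -0.4943, 1.8532]
phi = -(1.3635 + 1.0953 - 0.4943 + 1.8532) = -3.8177
Step 2: Compute augmented objective.
t*f(x) = 6.71*17.02 = 114.2042
Total = 114.2042 - 3.8177 = 110.3865


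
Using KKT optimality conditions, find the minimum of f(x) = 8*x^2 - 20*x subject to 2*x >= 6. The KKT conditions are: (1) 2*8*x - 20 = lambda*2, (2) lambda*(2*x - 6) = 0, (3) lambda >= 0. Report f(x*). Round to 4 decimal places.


Step 1: Try lambda = 0 (constraint inactive).
x_unc = 20/(2*8) = 1.25
Check: 2*1.25 = 2.5 < 6 -- violated!
Step 2: Constraint must be active: 2*x = 6
x* = 6/2 = 3.0
lambda = (2*8*3.0 - 20)/2 = 14.0
Step 3: Compute optimal value.
f(x*) = 8*3.0^2 - 20*3.0 = 12.0


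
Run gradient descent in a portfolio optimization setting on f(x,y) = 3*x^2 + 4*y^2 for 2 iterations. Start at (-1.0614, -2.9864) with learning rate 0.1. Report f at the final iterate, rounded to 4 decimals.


Gradient descent on f(x,y) = 3*x^2 + 4*y^2.
Starting point: (-1.0614, -2.9864), alpha = 0.1
Step 1: grad_x = 2*3*-1.0614 = -6.3684, grad_y = 2*4*-2.9864 = -23.8912
  x_1 = -1.0614 - 0.1*-6.3684 = -0.4246
  y_1 = -2.9864 - 0.1*-23.8912 = -0.5973
Step 2: grad_x = 2*3*-0.4246 = -2.5474, grad_y = 2*4*-0.5973 = -4.7782
  x_2 = -0.4246 - 0.1*-2.5474 = -0.1698
  y_2 = -0.5973 - 0.1*-4.7782 = -0.1195
f(-0.1698, -0.1195) = 3*(-0.1698)^2 + 4*(-0.1195)^2 = 0.1436


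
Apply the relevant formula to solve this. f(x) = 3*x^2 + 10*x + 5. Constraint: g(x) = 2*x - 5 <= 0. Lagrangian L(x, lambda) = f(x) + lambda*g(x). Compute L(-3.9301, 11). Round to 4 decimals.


Step 1: Evaluate f(x).
f(-3.9301) = 3*(-3.9301)^2 + 10*(-3.9301) + 5 = 12.0361
Step 2: Evaluate g(x).
g(-3.9301) = 2*-3.9301 - 5 = -12.8602
Step 3: Compute Lagrangian.
L = 12.0361 + 11*-12.8602 = -129.4261


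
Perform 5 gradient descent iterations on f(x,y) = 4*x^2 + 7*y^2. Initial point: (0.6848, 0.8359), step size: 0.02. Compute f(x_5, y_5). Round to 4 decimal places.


Gradient descent on f(x,y) = 4*x^2 + 7*y^2.
Starting point: (0.6848, 0.8359), alpha = 0.02
Step 1: grad_x = 2*4*0.6848 = 5.4784, grad_y = 2*7*0.8359 = 11.7026
  x_1 = 0.6848 - 0.02*5.4784 = 0.5752
  y_1 = 0.8359 - 0.02*11.7026 = 0.6018
Step 2: grad_x = 2*4*0.5752 = 4.6019, grad_y = 2*7*0.6018 = 8.4259
  x_2 = 0.5752 - 0.02*4.6019 = 0.4832
  y_2 = 0.6018 - 0.02*8.4259 = 0.4333
Step 3: grad_x = 2*4*0.4832 = 3.8656, grad_y = 2*7*0.4333 = 6.0666
  x_3 = 0.4832 - 0.02*3.8656 = 0.4059
  y_3 = 0.4333 - 0.02*6.0666 = 0.312
Step 4: grad_x = 2*4*0.4059 = 3.2471, grad_y = 2*7*0.312 = 4.368
  x_4 = 0.4059 - 0.02*3.2471 = 0.3409
  y_4 = 0.312 - 0.02*4.368 = 0.2246
Step 5: grad_x = 2*4*0.3409 = 2.7275, grad_y = 2*7*0.2246 = 3.1449
  x_5 = 0.3409 - 0.02*2.7275 = 0.2864
  y_5 = 0.2246 - 0.02*3.1449 = 0.1617
f(0.2864, 0.1617) = 4*0.2864^2 + 7*0.1617^2 = 0.5112


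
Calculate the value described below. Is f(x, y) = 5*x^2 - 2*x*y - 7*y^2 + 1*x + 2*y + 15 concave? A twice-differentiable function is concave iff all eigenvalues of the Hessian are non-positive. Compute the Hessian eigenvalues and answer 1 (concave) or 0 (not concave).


The Hessian of f(x,y) = 5*x^2 - 2*x*y - 7*y^2 + 1*x + 2*y + 15 is:
H = [[10, -2], [-2, -14]]
Trace = 10 - 14 = -4
Determinant = 10*-14 - (-2)^2 = -144
Discriminant = (-4)^2 - 4*-144 = 592.0
Eigenvalues: lambda_1 = -14.1655, lambda_2 = 10.1655
The function is not concave.

0


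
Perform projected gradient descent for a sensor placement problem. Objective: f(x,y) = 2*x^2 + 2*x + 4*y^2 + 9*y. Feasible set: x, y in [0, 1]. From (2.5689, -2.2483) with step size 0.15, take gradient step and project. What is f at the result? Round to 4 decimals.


Step 1: Compute gradient at (2.5689, -2.2483).
grad_x = 2*2*2.5689 + 2 = 12.2756
grad_y = 2*4*-2.2483 + 9 = -8.9864
Step 2: Gradient step.
x_raw = 2.5689 - 0.15*12.2756 = 0.7276
y_raw = -2.2483 - 0.15*-8.9864 = -0.9003
Step 3: Project onto [0, 1].
x_proj = clip(0.7276) = 0.7276
y_proj = clip(-0.9003) = 0.0
Step 4: Evaluate f.
f(0.7276, 0.0) = 2.5138


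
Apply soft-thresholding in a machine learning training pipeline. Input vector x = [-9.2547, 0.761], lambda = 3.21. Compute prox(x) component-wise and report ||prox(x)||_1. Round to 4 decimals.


Soft-thresholding with lambda = 3.21:
prox(-9.2547) = sign(-9.2547)*max(|-9.2547| - 3.21, 0) = -6.0447
prox(0.761) = sign(0.761)*max(|0.761| - 3.21, 0) = 0.0
prox(x) = [-6.0447, 0.0]
||prox(x)||_1 = 6.0447 + 0.0 = 6.0447


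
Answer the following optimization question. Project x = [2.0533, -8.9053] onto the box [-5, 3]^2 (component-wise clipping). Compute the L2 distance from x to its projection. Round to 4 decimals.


Project each component onto [-5, 3].
clip(2.0533) = 2.0533, clip(-8.9053) = -5.0
Projection = [2.0533, -5.0]
Squared diffs: [0.0, 15.2514]
Distance = sqrt(15.2514) = 3.9053


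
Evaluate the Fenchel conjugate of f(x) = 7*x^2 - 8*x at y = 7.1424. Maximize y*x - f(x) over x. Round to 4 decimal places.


f*(y) = sup_x {y*x - a*x^2 - b*x} = sup_x {(y-b)*x - a*x^2}
FOC: (y - b) - 2a*x = 0 => x* = (y - b)/(2a)
x* = (7.1424 + 8)/(2*7) = 1.0816
f*(7.1424) = (y-b)^2/(4a) = (7.1424 + 8)^2/(4*7)
= 229.2923/28 = 8.189


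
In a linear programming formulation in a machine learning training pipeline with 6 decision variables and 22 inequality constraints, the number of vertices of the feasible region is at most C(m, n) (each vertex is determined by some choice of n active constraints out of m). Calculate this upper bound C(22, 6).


Each vertex corresponds to some choice of n active constraints out of m, so the number of vertices is at most C(m, n) = m! / (n!(m-n)!).
m = 22, n = 6
Numerator: 22 * 21 * 20 * 19 * 18 * 17
Denominator: 6! = 720
C(22, 6) = 74613


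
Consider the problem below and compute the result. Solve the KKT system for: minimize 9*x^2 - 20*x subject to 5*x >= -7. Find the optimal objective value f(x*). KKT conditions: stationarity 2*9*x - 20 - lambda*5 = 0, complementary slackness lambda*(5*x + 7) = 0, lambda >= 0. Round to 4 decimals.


Step 1: Try lambda = 0 (constraint inactive).
Stationarity: 2*9*x - 20 = 0
x* = 20/(2*9) = 10/9 = 1.1111 (rounded; the exact value 10/9 is used below)
Check constraint: 5*1.1111 = 5.5555 >= -7 -- satisfied.
Step 2: Compute optimal value.
f(x*) = 9*(10/9)^2 - 20*(10/9) = -11.1111


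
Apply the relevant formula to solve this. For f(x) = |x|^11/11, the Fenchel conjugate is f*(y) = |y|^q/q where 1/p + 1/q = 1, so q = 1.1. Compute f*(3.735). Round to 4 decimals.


The conjugate exponent q satisfies 1/p + 1/q = 1.
p = 11, so q = 11/(11 - 1) = 1.1
|y|^q = 3.735^1.1 = 4.2611
f*(3.735) = 4.2611 / 1.1 = 3.8737


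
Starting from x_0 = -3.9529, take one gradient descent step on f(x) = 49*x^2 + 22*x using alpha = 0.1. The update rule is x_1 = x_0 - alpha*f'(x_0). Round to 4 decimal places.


We compute the gradient at x_0 and apply the update.
f'(x) = 98*x + 22
f'(-3.9529) = 98*-3.9529 + 22 = -365.3842
x_1 = -3.9529 - 0.1*-365.3842 = 32.5855


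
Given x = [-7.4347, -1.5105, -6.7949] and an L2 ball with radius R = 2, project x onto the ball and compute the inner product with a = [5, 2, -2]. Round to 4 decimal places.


Step 1: Compute ||x|| (intermediates to 6 decimals).
||x|| = sqrt((-7.4347)^2 + (-1.5105)^2 + (-6.7949)^2) = 10.184647
Step 2: Project.
Since ||x|| > R, scale = R/||x|| = 2/10.184647 = 0.196374, proj(x) = scale * x
proj(x) = [-1.459982, -0.296623, -1.334342]
Step 3: Dot product.
a^T * proj(x) = 5*(-1.459982) + 2*(-0.296623) - 2*(-1.334342) = -5.2245


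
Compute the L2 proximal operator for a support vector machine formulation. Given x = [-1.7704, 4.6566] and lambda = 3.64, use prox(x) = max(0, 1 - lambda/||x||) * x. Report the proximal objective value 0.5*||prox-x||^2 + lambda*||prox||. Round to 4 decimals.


Step 1: Compute ||x||.
||x|| = 4.9818
Step 2: Compute scaling factor.
scale = max(0, 1 - 3.64/4.9818) = 0.2693
Step 3: prox(x) = [-0.4768, 1.2542]
||prox(x)|| = 1.3418
Step 4: Proximal objective.
0.5*||prox-x||^2 = 6.6248
lambda*||prox|| = 4.8842
Total = 11.5089


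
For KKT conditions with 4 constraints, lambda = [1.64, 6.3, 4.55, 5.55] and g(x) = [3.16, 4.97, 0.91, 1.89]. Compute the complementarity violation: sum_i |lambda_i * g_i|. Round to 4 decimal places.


KKT complementary slackness check:
lambda_1 * g_1 = 1.64 * 3.16 = 5.1824
lambda_2 * g_2 = 6.3 * 4.97 = 31.311
lambda_3 * g_3 = 4.55 * 0.91 = 4.1405
lambda_4 * g_4 = 5.55 * 1.89 = 10.4895
Total violation = 5.1824 + 31.311 + 4.1405 + 10.4895 = 51.1234


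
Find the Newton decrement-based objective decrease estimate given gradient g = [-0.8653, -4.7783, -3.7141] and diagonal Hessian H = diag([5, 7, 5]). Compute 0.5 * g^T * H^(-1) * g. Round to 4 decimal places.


Step 1: H is diagonal, so H^(-1) * g = [-0.1731, -0.6826, -0.7428].
Step 2: g^T H^(-1) g = sum_i g_i^2 / H_ii
  = (-0.8653)^2/5 + (-4.7783)^2/7 + (-3.7141)^2/5
  = 0.1497 + 3.2617 + 2.7589 = 6.1704
Step 3: Objective decrease = 0.5 * g^T H^(-1) g = 3.0852


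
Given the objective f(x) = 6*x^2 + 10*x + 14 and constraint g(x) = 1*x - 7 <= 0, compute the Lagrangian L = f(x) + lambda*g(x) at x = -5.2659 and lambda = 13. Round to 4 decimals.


Step 1: Evaluate f(x).
f(-5.2659) = 6*(-5.2659)^2 + 10*(-5.2659) + 14 = 127.7192
Step 2: Evaluate g(x).
g(-5.2659) = 1*-5.2659 - 7 = -12.2659
Step 3: Compute Lagrangian.
L = 127.7192 + 13*-12.2659 = -31.7375


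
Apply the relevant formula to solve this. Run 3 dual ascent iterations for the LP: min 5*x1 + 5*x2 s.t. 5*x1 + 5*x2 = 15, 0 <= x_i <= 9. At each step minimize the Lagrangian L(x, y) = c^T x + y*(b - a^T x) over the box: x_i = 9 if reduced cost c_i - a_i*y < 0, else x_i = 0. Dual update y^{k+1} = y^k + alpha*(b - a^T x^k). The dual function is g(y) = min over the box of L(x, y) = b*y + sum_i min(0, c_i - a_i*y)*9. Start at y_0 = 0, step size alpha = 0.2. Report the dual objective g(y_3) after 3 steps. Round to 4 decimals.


Dual ascent for LP: min 5*x1 + 5*x2, 5*x1 + 5*x2 = 15, 0 <= x_i <= 9
Step 1: y^k = 0.0, reduced costs: (5.0, 5.0)
  x^k = (0.0, 0.0), subgradient = b - a^T x = 15.0
  y^{k+1} = 0.0 + 0.2*15.0 = 3.0
Step 2: y^k = 3.0, reduced costs: (-10.0, -10.0)
  x^k = (9.0, 9.0), subgradient = b - a^T x = -75.0
  y^{k+1} = 3.0 + 0.2*-75.0 = -12.0
Step 3: y^k = -12.0, reduced costs: (65.0, 65.0)
  x^k = (0.0, 0.0), subgradient = b - a^T x = 15.0
  y^{k+1} = -12.0 + 0.2*15.0 = -9.0
Dual objective at y_3 = -9.0: reduced costs (50.0, 50.0), box minimizer x = (0.0, 0.0)
g(y_3) = b*y + (c1 - a1*y)*x1 + (c2 - a2*y)*x2 = 15*(-9.0) + 50.0*0.0 + 50.0*0.0 = -135.0 + 0.0 + 0.0 = -135.0


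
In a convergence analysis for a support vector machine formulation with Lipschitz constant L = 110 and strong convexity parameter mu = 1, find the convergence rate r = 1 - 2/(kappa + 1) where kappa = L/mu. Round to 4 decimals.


Step 1: Compute the condition number.
kappa = L/mu = 110/1 = 110.0
Step 2: Compute the convergence rate.
r = 1 - 2/(kappa + 1) = 1 - 2*mu/(L + mu) = (L - mu)/(L + mu) = 109/111 = 0.982


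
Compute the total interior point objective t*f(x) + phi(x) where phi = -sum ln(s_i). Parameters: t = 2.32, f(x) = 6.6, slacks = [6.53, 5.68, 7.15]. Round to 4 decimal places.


Step 1: Compute log-barrier.
ln values: [1.8764, 1.737, 1.9671]
phi = -(1.8764 + 1.737 + 1.9671) = -5.5805
Step 2: Compute augmented objective.
t*f(x) = 2.32*6.6 = 15.312
Total = 15.312 - 5.5805 = 9.7315


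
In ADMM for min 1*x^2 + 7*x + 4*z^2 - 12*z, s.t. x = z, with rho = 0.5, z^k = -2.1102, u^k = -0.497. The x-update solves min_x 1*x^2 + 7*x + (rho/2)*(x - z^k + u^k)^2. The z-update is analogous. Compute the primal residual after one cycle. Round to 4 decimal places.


ADMM iteration with rho = 0.5, z^k = -2.1102, u^k = -0.497
Step 1: x-update.
Minimize 1*x^2 + 7*x + (0.5/2)*(x + 2.1102 - 0.497)^2
FOC: (2*1 + 0.5)*x = -7 + 0.5*(-2.1102 + 0.497)
x^{k+1} = -3.1226
Step 2: z-update.
Minimize 4*z^2 - 12*z + (0.5/2)*(-3.1226 - z - 0.497)^2
FOC: (2*4 + 0.5)*z = 12 + 0.5*(-3.1226 - 0.497)
z^{k+1} = 1.1988
Step 3: u-update.
u^{k+1} = -0.497 - 3.1226 - 1.1988 = -4.8185
Step 4: Primal residual = |-3.1226 - 1.1988| = 4.3215


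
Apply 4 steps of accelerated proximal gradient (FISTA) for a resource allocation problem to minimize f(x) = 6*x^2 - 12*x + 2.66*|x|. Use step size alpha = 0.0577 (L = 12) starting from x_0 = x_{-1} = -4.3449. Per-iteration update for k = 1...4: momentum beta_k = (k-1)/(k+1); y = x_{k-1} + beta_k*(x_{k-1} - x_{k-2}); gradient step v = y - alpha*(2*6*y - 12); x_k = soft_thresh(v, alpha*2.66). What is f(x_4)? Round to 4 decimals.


FISTA on f(x) = 6*x^2 - 12*x + 2.66*|x|
L = 12, alpha = 0.0577
Iteration 1: beta = 0.0, y = -4.3449 + 0.0*(-4.3449 + 4.3449) = -4.3449
  grad(y) = -64.1388, v = y - alpha*grad = -0.6441
  prox(v) = soft_thresh(-0.6441, 0.1535) = -0.4906
Iteration 2: beta = 0.3333, y = -0.4906 + 0.3333*(-0.4906 + 4.3449) = 0.7942
  grad(y) = -2.4701, v = y - alpha*grad = 0.9367
  prox(v) = soft_thresh(0.9367, 0.1535) = 0.7832
Iteration 3: beta = 0.5, y = 0.7832 + 0.5*(0.7832 + 0.4906) = 1.4201
  grad(y) = 5.0413, v = y - alpha*grad = 1.1292
  prox(v) = soft_thresh(1.1292, 0.1535) = 0.9757
Iteration 4: beta = 0.6, y = 0.9757 + 0.6*(0.9757 - 0.7832) = 1.0913
  grad(y) = 1.0952, v = y - alpha*grad = 1.0281
  prox(v) = soft_thresh(1.0281, 0.1535) = 0.8746
f(x_4) = 6*0.8746^2 - 12*0.8746 + 2.66*|0.8746| = -3.5792


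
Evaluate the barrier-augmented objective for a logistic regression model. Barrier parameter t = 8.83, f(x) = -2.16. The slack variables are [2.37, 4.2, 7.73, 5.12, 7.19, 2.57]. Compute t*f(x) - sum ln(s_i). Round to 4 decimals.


Step 1: Compute log-barrier.
ln values: [0.8629, 1.4351, 2.0451, 1.6332, 1.9727, 0.9439]
phi = -(0.8629 + 1.4351 + 2.0451 + 1.6332 + 1.9727 + 0.9439) = -8.8928
Step 2: Compute augmented objective.
t*f(x) = 8.83*-2.16 = -19.0728
Total = -19.0728 - 8.8928 = -27.9656


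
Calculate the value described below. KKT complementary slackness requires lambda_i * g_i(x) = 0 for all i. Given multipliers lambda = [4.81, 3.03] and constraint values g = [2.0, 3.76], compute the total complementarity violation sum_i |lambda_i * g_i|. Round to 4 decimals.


KKT complementary slackness check:
lambda_1 * g_1 = 4.81 * 2.0 = 9.62
lambda_2 * g_2 = 3.03 * 3.76 = 11.3928
Total violation = 9.62 + 11.3928 = 21.0128


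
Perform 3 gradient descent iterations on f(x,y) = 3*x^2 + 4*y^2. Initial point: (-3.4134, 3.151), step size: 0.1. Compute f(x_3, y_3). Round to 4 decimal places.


Gradient descent on f(x,y) = 3*x^2 + 4*y^2.
Starting point: (-3.4134, 3.151), alpha = 0.1
Step 1: grad_x = 2*3*-3.4134 = -20.4804, grad_y = 2*4*3.151 = 25.208
  x_1 = -3.4134 - 0.1*-20.4804 = -1.3654
  y_1 = 3.151 - 0.1*25.208 = 0.6302
Step 2: grad_x = 2*3*-1.3654 = -8.1922, grad_y = 2*4*0.6302 = 5.0416
  x_2 = -1.3654 - 0.1*-8.1922 = -0.5461
  y_2 = 0.6302 - 0.1*5.0416 = 0.126
Step 3: grad_x = 2*3*-0.5461 = -3.2769, grad_y = 2*4*0.126 = 1.0083
  x_3 = -0.5461 - 0.1*-3.2769 = -0.2185
  y_3 = 0.126 - 0.1*1.0083 = 0.0252
f(-0.2185, 0.0252) = 3*(-0.2185)^2 + 4*0.0252^2 = 0.1457


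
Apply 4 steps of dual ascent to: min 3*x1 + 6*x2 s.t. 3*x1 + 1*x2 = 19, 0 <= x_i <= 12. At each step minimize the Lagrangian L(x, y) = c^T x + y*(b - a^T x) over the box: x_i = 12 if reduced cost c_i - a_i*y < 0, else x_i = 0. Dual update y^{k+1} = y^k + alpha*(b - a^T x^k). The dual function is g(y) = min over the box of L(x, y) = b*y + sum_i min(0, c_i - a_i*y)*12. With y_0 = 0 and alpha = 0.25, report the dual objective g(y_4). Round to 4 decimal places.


Dual ascent for LP: min 3*x1 + 6*x2, 3*x1 + 1*x2 = 19, 0 <= x_i <= 12
Step 1: y^k = 0.0, reduced costs: (3.0, 6.0)
  x^k = (0.0, 0.0), subgradient = b - a^T x = 19.0
  y^{k+1} = 0.0 + 0.25*19.0 = 4.75
Step 2: y^k = 4.75, reduced costs: (-11.25, 1.25)
  x^k = (12.0, 0.0), subgradient = b - a^T x = -17.0
  y^{k+1} = 4.75 + 0.25*-17.0 = 0.5
Step 3: y^k = 0.5, reduced costs: (1.5, 5.5)
  x^k = (0.0, 0.0), subgradient = b - a^T x = 19.0
  y^{k+1} = 0.5 + 0.25*19.0 = 5.25
Step 4: y^k = 5.25, reduced costs: (-12.75, 0.75)
  x^k = (12.0, 0.0), subgradient = b - a^T x = -17.0
  y^{k+1} = 5.25 + 0.25*-17.0 = 1.0
Dual objective at y_4 = 1.0: reduced costs (0.0, 5.0), box minimizer x = (0.0, 0.0)
g(y_4) = b*y + (c1 - a1*y)*x1 + (c2 - a2*y)*x2 = 19*1.0 + 0.0*0.0 + 5.0*0.0 = 19.0 + 0.0 + 0.0 = 19.0


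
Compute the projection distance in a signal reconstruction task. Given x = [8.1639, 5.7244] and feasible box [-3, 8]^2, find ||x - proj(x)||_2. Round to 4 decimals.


Project each component onto [-3, 8].
clip(8.1639) = 8.0, clip(5.7244) = 5.7244
Projection = [8.0, 5.7244]
Squared diffs: [0.0269, 0.0]
Distance = sqrt(0.0269) = 0.1639


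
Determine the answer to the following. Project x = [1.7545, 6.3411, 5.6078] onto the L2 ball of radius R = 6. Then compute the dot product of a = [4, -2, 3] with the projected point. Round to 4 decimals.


Step 1: Compute ||x|| (intermediates to 6 decimals).
||x|| = sqrt(1.7545^2 + 6.3411^2 + 5.6078^2) = 8.644955
Step 2: Project.
Since ||x|| > R, scale = R/||x|| = 6/8.644955 = 0.694046, proj(x) = scale * x
proj(x) = [1.217704, 4.401015, 3.892071]
Step 3: Dot product.
a^T * proj(x) = 4*1.217704 - 2*4.401015 + 3*3.892071 = 7.745


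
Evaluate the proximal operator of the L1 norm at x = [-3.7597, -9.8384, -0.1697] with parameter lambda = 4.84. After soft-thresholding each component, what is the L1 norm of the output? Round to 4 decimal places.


Soft-thresholding with lambda = 4.84:
prox(-3.7597) = sign(-3.7597)*max(|-3.7597| - 4.84, 0) = 0.0
prox(-9.8384) = sign(-9.8384)*max(|-9.8384| - 4.84, 0) = -4.9984
prox(-0.1697) = sign(-0.1697)*max(|-0.1697| - 4.84, 0) = 0.0
prox(x) = [0.0, -4.9984, 0.0]
||prox(x)||_1 = 0.0 + 4.9984 + 0.0 = 4.9984


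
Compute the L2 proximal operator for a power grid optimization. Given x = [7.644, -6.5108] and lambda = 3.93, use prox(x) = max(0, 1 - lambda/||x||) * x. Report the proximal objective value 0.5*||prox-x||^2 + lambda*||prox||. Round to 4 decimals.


Step 1: Compute ||x||.
||x|| = 10.041
Step 2: Compute scaling factor.
scale = max(0, 1 - 3.93/10.041) = 0.6086
Step 3: prox(x) = [4.6522, -3.9625]
||prox(x)|| = 6.111
Step 4: Proximal objective.
0.5*||prox-x||^2 = 7.7225
lambda*||prox|| = 24.0162
Total = 31.7386


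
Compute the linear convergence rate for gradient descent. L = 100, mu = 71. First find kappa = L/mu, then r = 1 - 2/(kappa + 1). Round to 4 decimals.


Step 1: Compute the condition number.
kappa = L/mu = 100/71 = 1.4085
Step 2: Compute the convergence rate.
r = 1 - 2/(kappa + 1) = 1 - 2*mu/(L + mu) = (L - mu)/(L + mu) = 29/171 = 0.1696


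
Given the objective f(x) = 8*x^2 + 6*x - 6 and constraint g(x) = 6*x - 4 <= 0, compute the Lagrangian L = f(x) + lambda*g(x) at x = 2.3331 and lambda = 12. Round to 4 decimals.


Step 1: Evaluate f(x).
f(2.3331) = 8*2.3331^2 + 6*2.3331 - 6 = 51.5454
Step 2: Evaluate g(x).
g(2.3331) = 6*2.3331 - 4 = 9.9986
Step 3: Compute Lagrangian.
L = 51.5454 + 12*9.9986 = 171.5286


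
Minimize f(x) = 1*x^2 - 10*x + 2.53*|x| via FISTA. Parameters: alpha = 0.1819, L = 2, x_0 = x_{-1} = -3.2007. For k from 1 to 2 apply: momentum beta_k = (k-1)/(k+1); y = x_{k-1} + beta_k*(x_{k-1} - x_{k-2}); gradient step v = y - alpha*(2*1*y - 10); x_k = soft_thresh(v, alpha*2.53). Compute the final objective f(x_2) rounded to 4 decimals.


FISTA on f(x) = 1*x^2 - 10*x + 2.53*|x|
L = 2, alpha = 0.1819
Iteration 1: beta = 0.0, y = -3.2007 + 0.0*(-3.2007 + 3.2007) = -3.2007
  grad(y) = -16.4014, v = y - alpha*grad = -0.2173
  prox(v) = soft_thresh(-0.2173, 0.4602) = 0.0
Iteration 2: beta = 0.3333, y = 0.0 + 0.3333*(0.0 + 3.2007) = 1.0669
  grad(y) = -7.8662, v = y - alpha*grad = 2.4978
  prox(v) = soft_thresh(2.4978, 0.4602) = 2.0376
f(x_2) = 1*2.0376^2 - 10*2.0376 + 2.53*|2.0376| = -11.0689


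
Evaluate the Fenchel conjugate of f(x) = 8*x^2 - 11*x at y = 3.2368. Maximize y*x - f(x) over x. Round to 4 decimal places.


f*(y) = sup_x {y*x - a*x^2 - b*x} = sup_x {(y-b)*x - a*x^2}
FOC: (y - b) - 2a*x = 0 => x* = (y - b)/(2a)
x* = (3.2368 + 11)/(2*8) = 0.8898
f*(3.2368) = (y-b)^2/(4a) = (3.2368 + 11)^2/(4*8)
= 202.6865/32 = 6.334


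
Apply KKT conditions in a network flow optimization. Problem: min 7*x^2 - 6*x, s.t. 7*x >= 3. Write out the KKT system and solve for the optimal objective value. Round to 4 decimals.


Step 1: Try lambda = 0 (constraint inactive).
Stationarity: 2*7*x - 6 = 0
x* = 6/(2*7) = 3/7 = 0.4286 (rounded; the exact value 3/7 is used below)
Check constraint: 7*0.4286 = 3.0002 >= 3 -- satisfied.
Step 2: Compute optimal value.
f(x*) = 7*(3/7)^2 - 6*(3/7) = -1.2857
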